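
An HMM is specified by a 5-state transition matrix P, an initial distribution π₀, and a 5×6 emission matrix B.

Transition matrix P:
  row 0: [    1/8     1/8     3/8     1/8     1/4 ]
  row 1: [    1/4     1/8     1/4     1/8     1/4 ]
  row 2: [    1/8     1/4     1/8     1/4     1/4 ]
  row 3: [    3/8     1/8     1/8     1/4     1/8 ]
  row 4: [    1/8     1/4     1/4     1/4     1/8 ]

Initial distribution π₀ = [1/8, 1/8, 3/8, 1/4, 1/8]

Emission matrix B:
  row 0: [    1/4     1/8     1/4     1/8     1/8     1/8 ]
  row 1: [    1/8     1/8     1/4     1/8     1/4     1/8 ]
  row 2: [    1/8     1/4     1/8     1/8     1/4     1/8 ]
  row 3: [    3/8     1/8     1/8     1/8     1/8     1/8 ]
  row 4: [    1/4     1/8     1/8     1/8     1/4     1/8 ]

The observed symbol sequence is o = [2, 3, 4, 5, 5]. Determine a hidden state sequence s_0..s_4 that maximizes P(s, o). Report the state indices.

path = [3, 0, 2, 3, 0]

t=0: δ = [3.125e-02, 3.125e-02, 4.688e-02, 3.125e-02, 1.562e-02]  (obs o_0=2)
t=1: δ = [1.465e-03, 1.465e-03, 1.465e-03, 1.465e-03, 1.465e-03]  ψ = [3, 2, 0, 2, 2]  (obs o_1=3)
t=2: δ = [6.866e-05, 9.155e-05, 1.373e-04, 4.578e-05, 9.155e-05]  ψ = [3, 2, 0, 2, 0]  (obs o_2=4)
t=3: δ = [2.861e-06, 4.292e-06, 3.219e-06, 4.292e-06, 4.292e-06]  ψ = [1, 2, 0, 2, 2]  (obs o_3=5)
t=4: δ = [2.012e-07, 1.341e-07, 1.341e-07, 1.341e-07, 1.341e-07]  ψ = [3, 4, 0, 3, 1]  (obs o_4=5)
backtrack: best end state = 0; path = [3, 0, 2, 3, 0]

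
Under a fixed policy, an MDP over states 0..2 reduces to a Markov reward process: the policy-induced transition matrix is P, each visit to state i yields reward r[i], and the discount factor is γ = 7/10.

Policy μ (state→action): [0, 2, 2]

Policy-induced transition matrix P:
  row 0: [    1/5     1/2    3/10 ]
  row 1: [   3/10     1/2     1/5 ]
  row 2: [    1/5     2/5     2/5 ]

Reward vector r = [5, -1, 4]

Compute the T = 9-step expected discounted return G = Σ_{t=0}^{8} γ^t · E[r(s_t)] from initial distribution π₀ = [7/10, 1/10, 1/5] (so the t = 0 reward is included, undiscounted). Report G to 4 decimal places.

t=0: π = [0.7000, 0.1000, 0.2000], E[r] = 4.2000, γ^t·E[r] = 4.200000, running G = 4.200000
t=1: π = [0.2100, 0.4800, 0.3100], E[r] = 1.8100, γ^t·E[r] = 1.267000, running G = 5.467000
t=2: π = [0.2480, 0.4690, 0.2830], E[r] = 1.9030, γ^t·E[r] = 0.932470, running G = 6.399470
t=3: π = [0.2469, 0.4717, 0.2814], E[r] = 1.8884, γ^t·E[r] = 0.647721, running G = 7.047191
t=4: π = [0.2472, 0.4719, 0.2810], E[r] = 1.8879, γ^t·E[r] = 0.453278, running G = 7.500469
t=5: π = [0.2472, 0.4719, 0.2809], E[r] = 1.8877, γ^t·E[r] = 0.317261, running G = 7.817730
t=6: π = [0.2472, 0.4719, 0.2809], E[r] = 1.8876, γ^t·E[r] = 0.222080, running G = 8.039809
t=7: π = [0.2472, 0.4719, 0.2809], E[r] = 1.8876, γ^t·E[r] = 0.155455, running G = 8.195265
t=8: π = [0.2472, 0.4719, 0.2809], E[r] = 1.8876, γ^t·E[r] = 0.108819, running G = 8.304083

G = 8.3041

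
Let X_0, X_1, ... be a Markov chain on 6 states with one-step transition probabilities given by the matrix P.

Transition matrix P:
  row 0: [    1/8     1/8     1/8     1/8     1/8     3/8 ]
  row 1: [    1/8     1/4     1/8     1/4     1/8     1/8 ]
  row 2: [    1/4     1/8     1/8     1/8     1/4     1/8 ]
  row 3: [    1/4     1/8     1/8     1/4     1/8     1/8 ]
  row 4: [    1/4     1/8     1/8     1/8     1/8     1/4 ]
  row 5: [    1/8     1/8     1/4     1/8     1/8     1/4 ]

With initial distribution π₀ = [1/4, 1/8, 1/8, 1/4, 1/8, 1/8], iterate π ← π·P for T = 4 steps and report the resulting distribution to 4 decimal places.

t=0: π = [0.2500, 0.1250, 0.1250, 0.2500, 0.1250, 0.1250]
t=1: π = [0.1875, 0.1406, 0.1406, 0.1719, 0.1406, 0.2188]
t=2: π = [0.1816, 0.1426, 0.1523, 0.1641, 0.1426, 0.2168]
t=3: π = [0.1824, 0.1428, 0.1521, 0.1633, 0.1440, 0.2153]
t=4: π = [0.1824, 0.1429, 0.1519, 0.1633, 0.1440, 0.2155]

π = [0.1824, 0.1429, 0.1519, 0.1633, 0.1440, 0.2155]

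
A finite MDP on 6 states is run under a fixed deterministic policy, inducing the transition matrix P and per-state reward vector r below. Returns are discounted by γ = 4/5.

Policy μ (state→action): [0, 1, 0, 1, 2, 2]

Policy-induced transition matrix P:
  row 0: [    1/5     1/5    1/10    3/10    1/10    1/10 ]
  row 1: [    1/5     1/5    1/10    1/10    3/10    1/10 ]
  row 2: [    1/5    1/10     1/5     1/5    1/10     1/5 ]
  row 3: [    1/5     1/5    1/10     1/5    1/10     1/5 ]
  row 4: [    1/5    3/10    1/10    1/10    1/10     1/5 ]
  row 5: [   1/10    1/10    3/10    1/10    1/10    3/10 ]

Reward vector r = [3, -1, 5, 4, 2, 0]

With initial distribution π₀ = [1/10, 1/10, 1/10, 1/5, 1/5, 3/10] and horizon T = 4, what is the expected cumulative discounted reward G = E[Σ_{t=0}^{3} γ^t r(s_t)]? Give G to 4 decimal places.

t=0: π = [0.1000, 0.1000, 0.1000, 0.2000, 0.2000, 0.3000], E[r] = 1.9000, γ^t·E[r] = 1.900000, running G = 1.900000
t=1: π = [0.1700, 0.1800, 0.1700, 0.1500, 0.1200, 0.2100], E[r] = 2.0200, γ^t·E[r] = 1.616000, running G = 3.516000
t=2: π = [0.1790, 0.1740, 0.1590, 0.1660, 0.1360, 0.1860], E[r] = 2.0940, γ^t·E[r] = 1.340160, running G = 4.856160
t=3: π = [0.1814, 0.1791, 0.1531, 0.1683, 0.1348, 0.1833], E[r] = 2.0734, γ^t·E[r] = 1.061581, running G = 5.917741

G = 5.9177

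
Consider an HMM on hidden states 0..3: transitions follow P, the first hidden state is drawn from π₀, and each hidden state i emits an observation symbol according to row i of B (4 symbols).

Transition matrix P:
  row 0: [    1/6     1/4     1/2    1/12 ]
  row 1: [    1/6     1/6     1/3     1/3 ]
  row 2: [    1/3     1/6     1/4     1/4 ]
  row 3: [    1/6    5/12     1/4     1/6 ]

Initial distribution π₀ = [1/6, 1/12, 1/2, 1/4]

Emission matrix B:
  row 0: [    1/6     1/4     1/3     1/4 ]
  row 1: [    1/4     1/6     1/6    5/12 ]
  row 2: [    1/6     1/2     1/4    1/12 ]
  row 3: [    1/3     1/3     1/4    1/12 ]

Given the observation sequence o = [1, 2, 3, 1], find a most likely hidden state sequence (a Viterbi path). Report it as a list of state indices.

path = [2, 0, 1, 2]

t=0: δ = [4.167e-02, 1.389e-02, 2.500e-01, 8.333e-02]  (obs o_0=1)
t=1: δ = [2.778e-02, 6.944e-03, 1.562e-02, 1.562e-02]  ψ = [2, 2, 2, 2]  (obs o_1=2)
t=2: δ = [1.302e-03, 2.894e-03, 1.157e-03, 3.255e-04]  ψ = [2, 0, 0, 2]  (obs o_2=3)
t=3: δ = [1.206e-04, 8.038e-05, 4.823e-04, 3.215e-04]  ψ = [1, 1, 1, 1]  (obs o_3=1)
backtrack: best end state = 2; path = [2, 0, 1, 2]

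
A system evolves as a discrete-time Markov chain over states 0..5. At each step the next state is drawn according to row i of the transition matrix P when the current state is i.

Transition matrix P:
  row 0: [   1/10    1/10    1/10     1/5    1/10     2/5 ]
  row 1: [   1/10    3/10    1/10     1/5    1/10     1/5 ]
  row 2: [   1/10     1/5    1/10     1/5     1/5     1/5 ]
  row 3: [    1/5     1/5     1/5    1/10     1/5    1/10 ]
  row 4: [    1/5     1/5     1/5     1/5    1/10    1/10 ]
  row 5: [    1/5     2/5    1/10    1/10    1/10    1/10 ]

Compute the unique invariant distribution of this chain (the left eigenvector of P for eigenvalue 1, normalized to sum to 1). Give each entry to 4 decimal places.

Balance equations π_j = Σ_i π_i·P[i][j]:
  π_0 = 1/10·π_0 + 1/10·π_1 + 1/10·π_2 + 1/5·π_3 + 1/5·π_4 + 1/5·π_5
  π_1 = 1/10·π_0 + 3/10·π_1 + 1/5·π_2 + 1/5·π_3 + 1/5·π_4 + 2/5·π_5
  π_2 = 1/10·π_0 + 1/10·π_1 + 1/10·π_2 + 1/5·π_3 + 1/5·π_4 + 1/10·π_5
  π_3 = 1/5·π_0 + 1/5·π_1 + 1/5·π_2 + 1/10·π_3 + 1/5·π_4 + 1/10·π_5
  π_4 = 1/10·π_0 + 1/10·π_1 + 1/5·π_2 + 1/5·π_3 + 1/10·π_4 + 1/10·π_5
  normalize: π_0 + π_1 + π_2 + π_3 + π_4 + π_5 = 1
Solving the linear system gives exactly π = [1567/10612, 2613/10612, 687/5306, 877/5306, 687/5306, 965/5306].

π = [0.1477, 0.2462, 0.1295, 0.1653, 0.1295, 0.1819]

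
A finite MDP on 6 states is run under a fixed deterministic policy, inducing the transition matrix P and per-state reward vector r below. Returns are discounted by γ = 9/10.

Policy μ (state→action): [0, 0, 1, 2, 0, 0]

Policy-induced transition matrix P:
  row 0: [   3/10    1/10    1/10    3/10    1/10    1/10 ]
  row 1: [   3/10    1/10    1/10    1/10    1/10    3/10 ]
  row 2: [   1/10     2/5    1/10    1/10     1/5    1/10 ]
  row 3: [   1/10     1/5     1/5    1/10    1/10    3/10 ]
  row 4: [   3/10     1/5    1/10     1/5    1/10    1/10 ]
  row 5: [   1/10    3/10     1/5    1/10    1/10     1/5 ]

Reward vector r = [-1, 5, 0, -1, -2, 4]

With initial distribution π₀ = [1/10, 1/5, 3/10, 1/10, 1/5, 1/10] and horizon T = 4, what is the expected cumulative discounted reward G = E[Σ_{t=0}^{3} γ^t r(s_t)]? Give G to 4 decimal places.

t=0: π = [0.1000, 0.2000, 0.3000, 0.1000, 0.2000, 0.1000], E[r] = 0.8000, γ^t·E[r] = 0.800000, running G = 0.800000
t=1: π = [0.2000, 0.2400, 0.1200, 0.1400, 0.1300, 0.1700], E[r] = 1.2800, γ^t·E[r] = 1.152000, running G = 1.952000
t=2: π = [0.2140, 0.1970, 0.1310, 0.1530, 0.1120, 0.1930], E[r] = 1.1660, γ^t·E[r] = 0.944460, running G = 2.896460
t=3: π = [0.2046, 0.2044, 0.1346, 0.1540, 0.1131, 0.1893], E[r] = 1.1944, γ^t·E[r] = 0.870718, running G = 3.767178

G = 3.7672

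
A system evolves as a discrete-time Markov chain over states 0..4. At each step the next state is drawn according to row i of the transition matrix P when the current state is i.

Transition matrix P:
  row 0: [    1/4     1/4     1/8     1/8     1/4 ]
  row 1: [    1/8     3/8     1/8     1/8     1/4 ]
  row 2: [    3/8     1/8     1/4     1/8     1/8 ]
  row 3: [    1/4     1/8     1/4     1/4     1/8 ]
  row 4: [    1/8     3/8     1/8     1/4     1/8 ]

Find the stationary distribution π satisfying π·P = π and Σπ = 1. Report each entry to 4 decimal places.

Balance equations π_j = Σ_i π_i·P[i][j]:
  π_0 = 1/4·π_0 + 1/8·π_1 + 3/8·π_2 + 1/4·π_3 + 1/8·π_4
  π_1 = 1/4·π_0 + 3/8·π_1 + 1/8·π_2 + 1/8·π_3 + 3/8·π_4
  π_2 = 1/8·π_0 + 1/8·π_1 + 1/4·π_2 + 1/4·π_3 + 1/8·π_4
  π_3 = 1/8·π_0 + 1/8·π_1 + 1/8·π_2 + 1/4·π_3 + 1/4·π_4
  normalize: π_0 + π_1 + π_2 + π_3 + π_4 = 1
Solving the linear system gives exactly π = [675/3143, 830/3143, 75/449, 76/449, 83/449].

π = [0.2148, 0.2641, 0.1670, 0.1693, 0.1849]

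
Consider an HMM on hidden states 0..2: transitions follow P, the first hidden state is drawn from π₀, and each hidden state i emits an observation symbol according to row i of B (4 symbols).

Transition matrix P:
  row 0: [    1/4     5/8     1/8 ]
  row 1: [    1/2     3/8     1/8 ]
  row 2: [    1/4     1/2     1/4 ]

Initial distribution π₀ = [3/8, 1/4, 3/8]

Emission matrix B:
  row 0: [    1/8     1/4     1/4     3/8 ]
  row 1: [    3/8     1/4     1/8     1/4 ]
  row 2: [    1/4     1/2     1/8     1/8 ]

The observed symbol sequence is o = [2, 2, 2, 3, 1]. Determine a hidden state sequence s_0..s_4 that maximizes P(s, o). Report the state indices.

path = [0, 1, 0, 1, 0]

t=0: δ = [9.375e-02, 3.125e-02, 4.688e-02]  (obs o_0=2)
t=1: δ = [5.859e-03, 7.324e-03, 1.465e-03]  ψ = [0, 0, 0]  (obs o_1=2)
t=2: δ = [9.155e-04, 4.578e-04, 1.144e-04]  ψ = [1, 0, 1]  (obs o_2=2)
t=3: δ = [8.583e-05, 1.431e-04, 1.431e-05]  ψ = [0, 0, 0]  (obs o_3=3)
t=4: δ = [1.788e-05, 1.341e-05, 8.941e-06]  ψ = [1, 0, 1]  (obs o_4=1)
backtrack: best end state = 0; path = [0, 1, 0, 1, 0]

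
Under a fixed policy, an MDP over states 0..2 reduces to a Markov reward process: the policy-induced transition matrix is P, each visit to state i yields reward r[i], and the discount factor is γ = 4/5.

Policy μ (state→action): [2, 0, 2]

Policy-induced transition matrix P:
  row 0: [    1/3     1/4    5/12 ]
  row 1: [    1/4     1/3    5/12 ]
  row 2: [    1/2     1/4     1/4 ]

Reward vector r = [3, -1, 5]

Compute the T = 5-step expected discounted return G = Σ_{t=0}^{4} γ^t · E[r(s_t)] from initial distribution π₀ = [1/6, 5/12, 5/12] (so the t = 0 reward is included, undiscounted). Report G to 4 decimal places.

t=0: π = [0.1667, 0.4167, 0.4167], E[r] = 2.1667, γ^t·E[r] = 2.166667, running G = 2.166667
t=1: π = [0.3681, 0.2847, 0.3472], E[r] = 2.5556, γ^t·E[r] = 2.044444, running G = 4.211111
t=2: π = [0.3675, 0.2737, 0.3588], E[r] = 2.6227, γ^t·E[r] = 1.678519, running G = 5.889630
t=3: π = [0.3703, 0.2728, 0.3569], E[r] = 2.6225, γ^t·E[r] = 1.342716, running G = 7.232346
t=4: π = [0.3701, 0.2727, 0.3572], E[r] = 2.6234, γ^t·E[r] = 1.074561, running G = 8.306907

G = 8.3069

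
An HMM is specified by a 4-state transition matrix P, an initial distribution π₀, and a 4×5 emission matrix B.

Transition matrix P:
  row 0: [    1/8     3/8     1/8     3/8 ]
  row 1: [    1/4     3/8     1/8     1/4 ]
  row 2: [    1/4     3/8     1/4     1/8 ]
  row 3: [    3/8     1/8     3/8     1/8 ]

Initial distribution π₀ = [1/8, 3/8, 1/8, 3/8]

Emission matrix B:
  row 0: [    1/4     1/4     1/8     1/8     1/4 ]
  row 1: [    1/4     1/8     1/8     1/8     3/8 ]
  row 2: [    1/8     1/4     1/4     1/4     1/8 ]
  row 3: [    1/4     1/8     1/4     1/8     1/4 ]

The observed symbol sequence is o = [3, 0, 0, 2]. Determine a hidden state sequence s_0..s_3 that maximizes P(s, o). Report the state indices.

path = [3, 0, 3, 2]

t=0: δ = [1.562e-02, 4.688e-02, 3.125e-02, 4.688e-02]  (obs o_0=3)
t=1: δ = [4.395e-03, 4.395e-03, 2.197e-03, 2.930e-03]  ψ = [3, 1, 3, 1]  (obs o_1=0)
t=2: δ = [2.747e-04, 4.120e-04, 1.373e-04, 4.120e-04]  ψ = [1, 0, 3, 0]  (obs o_2=0)
t=3: δ = [1.931e-05, 1.931e-05, 3.862e-05, 2.575e-05]  ψ = [3, 1, 3, 0]  (obs o_3=2)
backtrack: best end state = 2; path = [3, 0, 3, 2]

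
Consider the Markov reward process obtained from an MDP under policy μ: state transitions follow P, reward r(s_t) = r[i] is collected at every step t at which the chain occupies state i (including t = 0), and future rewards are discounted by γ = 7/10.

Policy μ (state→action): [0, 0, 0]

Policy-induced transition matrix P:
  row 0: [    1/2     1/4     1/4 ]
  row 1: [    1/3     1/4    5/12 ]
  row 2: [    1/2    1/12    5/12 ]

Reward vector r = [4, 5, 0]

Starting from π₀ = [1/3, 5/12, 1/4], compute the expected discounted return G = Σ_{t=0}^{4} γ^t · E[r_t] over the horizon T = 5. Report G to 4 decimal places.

t=0: π = [0.3333, 0.4167, 0.2500], E[r] = 3.4167, γ^t·E[r] = 3.416667, running G = 3.416667
t=1: π = [0.4306, 0.2083, 0.3611], E[r] = 2.7639, γ^t·E[r] = 1.934722, running G = 5.351389
t=2: π = [0.4653, 0.1898, 0.3449], E[r] = 2.8102, γ^t·E[r] = 1.376991, running G = 6.728380
t=3: π = [0.4684, 0.1925, 0.3391], E[r] = 2.8360, γ^t·E[r] = 0.972760, running G = 7.701139
t=4: π = [0.4679, 0.1935, 0.3386], E[r] = 2.8391, γ^t·E[r] = 0.681657, running G = 8.382797

G = 8.3828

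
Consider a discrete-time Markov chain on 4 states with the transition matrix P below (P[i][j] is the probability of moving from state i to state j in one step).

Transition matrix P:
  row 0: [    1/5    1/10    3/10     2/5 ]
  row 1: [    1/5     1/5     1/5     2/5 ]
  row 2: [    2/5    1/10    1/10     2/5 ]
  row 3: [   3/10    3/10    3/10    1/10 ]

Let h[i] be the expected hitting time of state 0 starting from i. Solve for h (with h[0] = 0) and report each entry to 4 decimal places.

First-step conditioning: h[0] = 0; for i ≠ 0, h[i] = 1 + Σ_k P[i][k]·h[k].
  h[1] = 1 + 1/5·h[1] + 1/5·h[2] + 2/5·h[3]
  h[2] = 1 + 1/10·h[1] + 1/10·h[2] + 2/5·h[3]
  h[3] = 1 + 3/10·h[1] + 3/10·h[2] + 1/10·h[3]
Solving the 3×3 linear system over states ≠ 0 gives exactly h = [0, 11/3, 3, 10/3] (h[0] = 0 is the target).

h = [0.0000, 3.6667, 3.0000, 3.3333]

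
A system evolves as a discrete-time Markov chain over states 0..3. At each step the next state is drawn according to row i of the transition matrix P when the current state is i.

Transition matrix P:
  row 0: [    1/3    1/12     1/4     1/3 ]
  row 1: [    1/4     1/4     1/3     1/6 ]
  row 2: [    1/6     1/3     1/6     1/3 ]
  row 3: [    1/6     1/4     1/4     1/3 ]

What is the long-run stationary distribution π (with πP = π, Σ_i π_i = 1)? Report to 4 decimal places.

π = [0.2234, 0.2335, 0.2487, 0.2944]

Balance equations π_j = Σ_i π_i·P[i][j]:
  π_0 = 1/3·π_0 + 1/4·π_1 + 1/6·π_2 + 1/6·π_3
  π_1 = 1/12·π_0 + 1/4·π_1 + 1/3·π_2 + 1/4·π_3
  π_2 = 1/4·π_0 + 1/3·π_1 + 1/6·π_2 + 1/4·π_3
  normalize: π_0 + π_1 + π_2 + π_3 = 1
Solving the linear system gives exactly π = [44/197, 46/197, 49/197, 58/197].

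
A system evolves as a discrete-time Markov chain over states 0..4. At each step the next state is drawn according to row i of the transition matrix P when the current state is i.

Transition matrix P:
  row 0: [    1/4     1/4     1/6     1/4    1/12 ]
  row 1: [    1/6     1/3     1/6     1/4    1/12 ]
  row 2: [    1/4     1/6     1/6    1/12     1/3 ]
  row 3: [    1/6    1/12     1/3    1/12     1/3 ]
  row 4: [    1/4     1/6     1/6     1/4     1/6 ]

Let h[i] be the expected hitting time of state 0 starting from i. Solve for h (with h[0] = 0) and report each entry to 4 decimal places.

h = [0.0000, 5.0141, 4.5106, 4.8445, 4.5583]

First-step conditioning: h[0] = 0; for i ≠ 0, h[i] = 1 + Σ_k P[i][k]·h[k].
  h[1] = 1 + 1/3·h[1] + 1/6·h[2] + 1/4·h[3] + 1/12·h[4]
  h[2] = 1 + 1/6·h[1] + 1/6·h[2] + 1/12·h[3] + 1/3·h[4]
  h[3] = 1 + 1/12·h[1] + 1/3·h[2] + 1/12·h[3] + 1/3·h[4]
  h[4] = 1 + 1/6·h[1] + 1/6·h[2] + 1/4·h[3] + 1/6·h[4]
Solving the 4×4 linear system over states ≠ 0 gives exactly h = [0, 1419/283, 2553/566, 1371/283, 1290/283] (h[0] = 0 is the target).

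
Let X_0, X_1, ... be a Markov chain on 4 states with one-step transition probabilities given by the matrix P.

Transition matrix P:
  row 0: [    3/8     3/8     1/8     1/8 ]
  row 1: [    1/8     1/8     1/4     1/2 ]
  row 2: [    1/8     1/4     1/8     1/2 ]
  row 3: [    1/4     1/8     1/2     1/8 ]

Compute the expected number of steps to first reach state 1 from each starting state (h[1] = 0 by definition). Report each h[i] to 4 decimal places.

h = [3.3333, 0.0000, 4.1818, 4.4848]

First-step conditioning: h[1] = 0; for i ≠ 1, h[i] = 1 + Σ_k P[i][k]·h[k].
  h[0] = 1 + 3/8·h[0] + 1/8·h[2] + 1/8·h[3]
  h[2] = 1 + 1/8·h[0] + 1/8·h[2] + 1/2·h[3]
  h[3] = 1 + 1/4·h[0] + 1/2·h[2] + 1/8·h[3]
Solving the 3×3 linear system over states ≠ 1 gives exactly h = [10/3, 0, 46/11, 148/33] (h[1] = 0 is the target).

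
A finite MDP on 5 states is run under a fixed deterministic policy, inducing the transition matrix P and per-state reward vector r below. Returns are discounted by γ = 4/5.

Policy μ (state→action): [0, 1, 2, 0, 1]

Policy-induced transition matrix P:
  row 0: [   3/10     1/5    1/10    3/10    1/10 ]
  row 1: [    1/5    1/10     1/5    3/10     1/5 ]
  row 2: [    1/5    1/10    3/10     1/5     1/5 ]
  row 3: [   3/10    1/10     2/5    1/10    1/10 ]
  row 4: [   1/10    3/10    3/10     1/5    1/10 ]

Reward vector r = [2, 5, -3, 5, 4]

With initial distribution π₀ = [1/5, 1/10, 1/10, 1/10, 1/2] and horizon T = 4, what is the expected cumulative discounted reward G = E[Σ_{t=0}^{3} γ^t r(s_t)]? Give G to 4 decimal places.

G = 7.2857

t=0: π = [0.2000, 0.1000, 0.1000, 0.1000, 0.5000], E[r] = 3.1000, γ^t·E[r] = 3.100000, running G = 3.100000
t=1: π = [0.1800, 0.2200, 0.2600, 0.2200, 0.1200], E[r] = 2.2600, γ^t·E[r] = 1.808000, running G = 4.908000
t=2: π = [0.2280, 0.1420, 0.2640, 0.2180, 0.1480], E[r] = 2.0560, γ^t·E[r] = 1.315840, running G = 6.223840
t=3: π = [0.2298, 0.1524, 0.2620, 0.2152, 0.1406], E[r] = 2.0740, γ^t·E[r] = 1.061888, running G = 7.285728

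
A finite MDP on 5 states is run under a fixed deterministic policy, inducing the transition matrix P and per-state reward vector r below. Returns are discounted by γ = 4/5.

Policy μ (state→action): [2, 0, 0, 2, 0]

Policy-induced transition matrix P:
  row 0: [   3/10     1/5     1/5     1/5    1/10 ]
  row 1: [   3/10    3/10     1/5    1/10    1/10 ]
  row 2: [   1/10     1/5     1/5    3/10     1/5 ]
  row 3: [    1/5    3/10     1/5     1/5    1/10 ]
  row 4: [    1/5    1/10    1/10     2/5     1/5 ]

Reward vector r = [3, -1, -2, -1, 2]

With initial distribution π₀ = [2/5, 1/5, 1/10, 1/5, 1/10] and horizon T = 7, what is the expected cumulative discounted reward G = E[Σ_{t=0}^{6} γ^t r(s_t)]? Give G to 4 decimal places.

G = 1.1916

t=0: π = [0.4000, 0.2000, 0.1000, 0.2000, 0.1000], E[r] = 0.8000, γ^t·E[r] = 0.800000, running G = 0.800000
t=1: π = [0.2500, 0.2300, 0.1900, 0.2100, 0.1200], E[r] = 0.1700, γ^t·E[r] = 0.136000, running G = 0.936000
t=2: π = [0.2290, 0.2320, 0.1880, 0.2200, 0.1310], E[r] = 0.1210, γ^t·E[r] = 0.077440, running G = 1.013440
t=3: π = [0.2273, 0.2321, 0.1869, 0.2218, 0.1319], E[r] = 0.1180, γ^t·E[r] = 0.060416, running G = 1.073856
t=4: π = [0.2273, 0.2322, 0.1868, 0.2219, 0.1319], E[r] = 0.1178, γ^t·E[r] = 0.048263, running G = 1.122119
t=5: π = [0.2273, 0.2322, 0.1868, 0.2218, 0.1319], E[r] = 0.1179, γ^t·E[r] = 0.038617, running G = 1.160737
t=6: π = [0.2273, 0.2322, 0.1868, 0.2218, 0.1319], E[r] = 0.1179, γ^t·E[r] = 0.030896, running G = 1.191633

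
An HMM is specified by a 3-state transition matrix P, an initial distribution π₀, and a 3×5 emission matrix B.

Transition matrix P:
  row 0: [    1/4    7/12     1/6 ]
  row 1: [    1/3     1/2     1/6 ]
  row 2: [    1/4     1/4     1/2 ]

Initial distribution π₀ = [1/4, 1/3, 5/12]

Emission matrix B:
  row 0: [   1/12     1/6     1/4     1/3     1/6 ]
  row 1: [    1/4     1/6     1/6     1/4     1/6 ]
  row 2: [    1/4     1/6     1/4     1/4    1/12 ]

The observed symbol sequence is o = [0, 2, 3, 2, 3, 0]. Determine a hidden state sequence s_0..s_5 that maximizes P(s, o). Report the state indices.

path = [2, 2, 2, 2, 2, 2]

t=0: δ = [2.083e-02, 8.333e-02, 1.042e-01]  (obs o_0=0)
t=1: δ = [6.944e-03, 6.944e-03, 1.302e-02]  ψ = [1, 1, 2]  (obs o_1=2)
t=2: δ = [1.085e-03, 1.013e-03, 1.628e-03]  ψ = [2, 0, 2]  (obs o_2=3)
t=3: δ = [1.017e-04, 1.055e-04, 2.035e-04]  ψ = [2, 0, 2]  (obs o_3=2)
t=4: δ = [1.695e-05, 1.483e-05, 2.543e-05]  ψ = [2, 0, 2]  (obs o_4=3)
t=5: δ = [5.298e-07, 2.472e-06, 3.179e-06]  ψ = [2, 0, 2]  (obs o_5=0)
backtrack: best end state = 2; path = [2, 2, 2, 2, 2, 2]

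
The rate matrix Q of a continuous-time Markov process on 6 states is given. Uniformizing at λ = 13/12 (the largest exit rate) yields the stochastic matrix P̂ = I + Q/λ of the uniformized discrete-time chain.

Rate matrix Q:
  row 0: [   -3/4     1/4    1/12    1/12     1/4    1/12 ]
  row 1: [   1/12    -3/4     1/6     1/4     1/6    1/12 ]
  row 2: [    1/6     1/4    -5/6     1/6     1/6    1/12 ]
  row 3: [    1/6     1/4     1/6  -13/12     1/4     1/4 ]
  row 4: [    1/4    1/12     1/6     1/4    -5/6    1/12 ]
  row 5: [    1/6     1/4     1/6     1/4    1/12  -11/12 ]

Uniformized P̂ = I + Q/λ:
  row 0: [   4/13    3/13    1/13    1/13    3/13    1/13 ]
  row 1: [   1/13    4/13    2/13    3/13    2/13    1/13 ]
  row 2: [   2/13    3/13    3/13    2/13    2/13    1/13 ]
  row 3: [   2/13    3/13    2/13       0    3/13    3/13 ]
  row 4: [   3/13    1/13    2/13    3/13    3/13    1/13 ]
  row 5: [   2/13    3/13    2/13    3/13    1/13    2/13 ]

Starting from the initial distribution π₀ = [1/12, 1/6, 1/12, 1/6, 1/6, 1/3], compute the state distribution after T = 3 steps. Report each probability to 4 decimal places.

t=0: π = [0.0833, 0.1667, 0.0833, 0.1667, 0.1667, 0.3333]
t=1: π = [0.1667, 0.2179, 0.1538, 0.1731, 0.1603, 0.1282]
t=2: π = [0.1750, 0.2229, 0.1529, 0.1534, 0.1824, 0.1134]
t=3: π = [0.1777, 0.2198, 0.1521, 0.1567, 0.1844, 0.1092]

π = [0.1777, 0.2198, 0.1521, 0.1567, 0.1844, 0.1092]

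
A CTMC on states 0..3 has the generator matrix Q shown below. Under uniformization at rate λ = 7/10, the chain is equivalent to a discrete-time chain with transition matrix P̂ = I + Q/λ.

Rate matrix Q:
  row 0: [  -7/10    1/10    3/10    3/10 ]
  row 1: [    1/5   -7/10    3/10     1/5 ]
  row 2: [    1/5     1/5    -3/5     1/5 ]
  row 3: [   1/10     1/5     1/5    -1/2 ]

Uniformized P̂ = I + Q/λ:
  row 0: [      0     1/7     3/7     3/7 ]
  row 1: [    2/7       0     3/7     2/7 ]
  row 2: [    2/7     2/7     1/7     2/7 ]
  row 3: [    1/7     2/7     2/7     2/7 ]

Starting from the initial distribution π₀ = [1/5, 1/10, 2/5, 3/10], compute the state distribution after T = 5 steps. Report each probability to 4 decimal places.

π = [0.1875, 0.2016, 0.2984, 0.3125]

t=0: π = [0.2000, 0.1000, 0.4000, 0.3000]
t=1: π = [0.1857, 0.2286, 0.2714, 0.3143]
t=2: π = [0.1878, 0.1939, 0.3061, 0.3122]
t=3: π = [0.1875, 0.2035, 0.2965, 0.3125]
t=4: π = [0.1875, 0.2008, 0.2992, 0.3125]
t=5: π = [0.1875, 0.2016, 0.2984, 0.3125]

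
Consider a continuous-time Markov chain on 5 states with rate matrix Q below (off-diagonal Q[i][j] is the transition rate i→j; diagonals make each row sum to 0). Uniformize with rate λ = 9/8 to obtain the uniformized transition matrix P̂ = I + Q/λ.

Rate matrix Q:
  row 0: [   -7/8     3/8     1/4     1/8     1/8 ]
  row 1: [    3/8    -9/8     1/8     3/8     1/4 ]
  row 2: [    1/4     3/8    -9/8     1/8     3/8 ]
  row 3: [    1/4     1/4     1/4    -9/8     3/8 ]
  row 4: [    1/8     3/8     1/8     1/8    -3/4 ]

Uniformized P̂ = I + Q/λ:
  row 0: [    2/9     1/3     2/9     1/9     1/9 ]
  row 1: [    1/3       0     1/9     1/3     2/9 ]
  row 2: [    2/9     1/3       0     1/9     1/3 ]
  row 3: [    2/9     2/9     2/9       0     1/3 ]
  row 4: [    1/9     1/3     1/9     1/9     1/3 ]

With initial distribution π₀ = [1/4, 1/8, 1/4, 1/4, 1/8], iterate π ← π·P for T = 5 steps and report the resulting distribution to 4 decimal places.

π = [0.2200, 0.2376, 0.1368, 0.1475, 0.2580]

t=0: π = [0.2500, 0.1250, 0.2500, 0.2500, 0.1250]
t=1: π = [0.2222, 0.2639, 0.1389, 0.1111, 0.2639]
t=2: π = [0.2222, 0.2330, 0.1327, 0.1574, 0.2546]
t=3: π = [0.2198, 0.2382, 0.1385, 0.1454, 0.2581]
t=4: π = [0.2200, 0.2378, 0.1363, 0.1479, 0.2580]
t=5: π = [0.2200, 0.2376, 0.1368, 0.1475, 0.2580]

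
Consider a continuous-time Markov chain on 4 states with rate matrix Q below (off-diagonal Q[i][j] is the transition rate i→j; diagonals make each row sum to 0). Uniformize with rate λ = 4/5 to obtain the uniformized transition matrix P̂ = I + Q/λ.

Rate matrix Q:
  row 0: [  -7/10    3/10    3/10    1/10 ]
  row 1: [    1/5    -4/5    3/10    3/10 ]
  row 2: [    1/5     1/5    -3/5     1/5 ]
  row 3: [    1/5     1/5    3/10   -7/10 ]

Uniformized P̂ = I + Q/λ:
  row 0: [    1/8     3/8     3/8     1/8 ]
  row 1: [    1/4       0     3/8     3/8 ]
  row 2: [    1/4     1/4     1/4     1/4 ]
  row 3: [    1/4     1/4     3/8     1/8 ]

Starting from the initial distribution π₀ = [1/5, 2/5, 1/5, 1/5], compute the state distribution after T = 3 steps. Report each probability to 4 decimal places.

t=0: π = [0.2000, 0.4000, 0.2000, 0.2000]
t=1: π = [0.2250, 0.1750, 0.3500, 0.2500]
t=2: π = [0.2219, 0.2344, 0.3313, 0.2125]
t=3: π = [0.2223, 0.2191, 0.3336, 0.2250]

π = [0.2223, 0.2191, 0.3336, 0.2250]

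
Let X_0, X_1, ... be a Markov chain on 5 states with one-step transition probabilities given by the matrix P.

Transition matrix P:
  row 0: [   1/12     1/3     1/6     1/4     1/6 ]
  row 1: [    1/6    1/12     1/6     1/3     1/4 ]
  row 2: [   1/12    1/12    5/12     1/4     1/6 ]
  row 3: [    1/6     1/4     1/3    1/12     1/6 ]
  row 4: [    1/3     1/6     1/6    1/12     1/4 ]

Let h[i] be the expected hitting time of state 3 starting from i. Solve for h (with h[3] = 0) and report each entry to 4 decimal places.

h = [4.2912, 4.0600, 4.3683, 0.0000, 5.1135]

First-step conditioning: h[3] = 0; for i ≠ 3, h[i] = 1 + Σ_k P[i][k]·h[k].
  h[0] = 1 + 1/12·h[0] + 1/3·h[1] + 1/6·h[2] + 1/6·h[4]
  h[1] = 1 + 1/6·h[0] + 1/12·h[1] + 1/6·h[2] + 1/4·h[4]
  h[2] = 1 + 1/12·h[0] + 1/12·h[1] + 5/12·h[2] + 1/6·h[4]
  h[4] = 1 + 1/3·h[0] + 1/6·h[1] + 1/6·h[2] + 1/4·h[4]
Solving the 4×4 linear system over states ≠ 3 gives exactly h = [2004/467, 1896/467, 2040/467, 0, 2388/467] (h[3] = 0 is the target).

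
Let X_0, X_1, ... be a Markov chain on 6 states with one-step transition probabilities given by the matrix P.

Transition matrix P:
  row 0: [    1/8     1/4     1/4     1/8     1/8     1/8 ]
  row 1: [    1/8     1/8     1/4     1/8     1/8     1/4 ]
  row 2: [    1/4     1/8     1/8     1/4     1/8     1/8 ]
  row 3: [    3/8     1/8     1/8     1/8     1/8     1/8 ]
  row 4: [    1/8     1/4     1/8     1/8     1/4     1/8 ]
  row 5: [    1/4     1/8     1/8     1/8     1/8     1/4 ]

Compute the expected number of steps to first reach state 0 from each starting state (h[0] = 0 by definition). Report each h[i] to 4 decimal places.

h = [0.0000, 4.8377, 4.2404, 3.7692, 4.9988, 4.3077]

First-step conditioning: h[0] = 0; for i ≠ 0, h[i] = 1 + Σ_k P[i][k]·h[k].
  h[1] = 1 + 1/8·h[1] + 1/4·h[2] + 1/8·h[3] + 1/8·h[4] + 1/4·h[5]
  h[2] = 1 + 1/8·h[1] + 1/8·h[2] + 1/4·h[3] + 1/8·h[4] + 1/8·h[5]
  h[3] = 1 + 1/8·h[1] + 1/8·h[2] + 1/8·h[3] + 1/8·h[4] + 1/8·h[5]
  h[4] = 1 + 1/4·h[1] + 1/8·h[2] + 1/8·h[3] + 1/4·h[4] + 1/8·h[5]
  h[5] = 1 + 1/8·h[1] + 1/8·h[2] + 1/8·h[3] + 1/8·h[4] + 1/4·h[5]
Solving the 5×5 linear system over states ≠ 0 gives exactly h = [0, 4025/832, 441/104, 49/13, 4159/832, 56/13] (h[0] = 0 is the target).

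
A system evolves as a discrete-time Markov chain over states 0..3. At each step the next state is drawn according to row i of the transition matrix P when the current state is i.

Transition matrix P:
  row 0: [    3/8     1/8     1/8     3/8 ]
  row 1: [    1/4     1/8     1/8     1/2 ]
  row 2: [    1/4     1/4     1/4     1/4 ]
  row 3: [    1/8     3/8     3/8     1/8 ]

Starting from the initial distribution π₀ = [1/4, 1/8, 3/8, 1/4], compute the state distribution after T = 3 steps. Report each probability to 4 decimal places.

π = [0.2427, 0.2292, 0.2292, 0.2988]

t=0: π = [0.2500, 0.1250, 0.3750, 0.2500]
t=1: π = [0.2500, 0.2344, 0.2344, 0.2813]
t=2: π = [0.2461, 0.2246, 0.2246, 0.3047]
t=3: π = [0.2427, 0.2292, 0.2292, 0.2988]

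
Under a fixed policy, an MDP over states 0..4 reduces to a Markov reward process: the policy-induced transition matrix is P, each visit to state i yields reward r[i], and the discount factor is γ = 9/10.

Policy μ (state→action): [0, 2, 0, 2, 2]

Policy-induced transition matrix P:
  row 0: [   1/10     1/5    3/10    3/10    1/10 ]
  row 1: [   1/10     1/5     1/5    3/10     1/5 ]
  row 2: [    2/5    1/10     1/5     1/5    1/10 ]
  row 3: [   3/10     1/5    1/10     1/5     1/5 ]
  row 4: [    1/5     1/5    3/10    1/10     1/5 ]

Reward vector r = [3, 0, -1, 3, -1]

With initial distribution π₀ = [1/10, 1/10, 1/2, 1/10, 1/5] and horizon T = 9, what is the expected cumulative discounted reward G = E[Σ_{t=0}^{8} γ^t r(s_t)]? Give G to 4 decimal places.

t=0: π = [0.1000, 0.1000, 0.5000, 0.1000, 0.2000], E[r] = -0.1000, γ^t·E[r] = -0.100000, running G = -0.100000
t=1: π = [0.2900, 0.1500, 0.2200, 0.2000, 0.1400], E[r] = 1.1100, γ^t·E[r] = 0.999000, running G = 0.899000
t=2: π = [0.2200, 0.1780, 0.2230, 0.2300, 0.1490], E[r] = 0.9780, γ^t·E[r] = 0.792180, running G = 1.691180
t=3: π = [0.2278, 0.1777, 0.2139, 0.2249, 0.1557], E[r] = 0.9885, γ^t·E[r] = 0.720617, running G = 2.411797
t=4: π = [0.2247, 0.1786, 0.2159, 0.2250, 0.1558], E[r] = 0.9774, γ^t·E[r] = 0.641279, running G = 3.053075
t=5: π = [0.2253, 0.1784, 0.2156, 0.2248, 0.1559], E[r] = 0.9788, γ^t·E[r] = 0.577949, running G = 3.631024
t=6: π = [0.2252, 0.1784, 0.2157, 0.2248, 0.1559], E[r] = 0.9784, γ^t·E[r] = 0.519969, running G = 4.150993
t=7: π = [0.2252, 0.1784, 0.2156, 0.2248, 0.1559], E[r] = 0.9785, γ^t·E[r] = 0.468016, running G = 4.619009
t=8: π = [0.2252, 0.1784, 0.2156, 0.2248, 0.1559], E[r] = 0.9785, γ^t·E[r] = 0.421207, running G = 5.040216

G = 5.0402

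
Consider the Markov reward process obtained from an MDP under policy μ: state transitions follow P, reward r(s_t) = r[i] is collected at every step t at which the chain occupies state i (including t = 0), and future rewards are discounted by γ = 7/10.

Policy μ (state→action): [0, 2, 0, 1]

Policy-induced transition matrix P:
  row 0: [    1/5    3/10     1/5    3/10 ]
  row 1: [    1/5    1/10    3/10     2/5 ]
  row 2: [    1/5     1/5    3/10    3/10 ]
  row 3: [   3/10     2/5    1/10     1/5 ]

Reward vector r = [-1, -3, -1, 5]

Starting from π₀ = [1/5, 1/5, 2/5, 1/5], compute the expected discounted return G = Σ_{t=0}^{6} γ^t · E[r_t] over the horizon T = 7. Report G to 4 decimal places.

t=0: π = [0.2000, 0.2000, 0.4000, 0.2000], E[r] = -0.2000, γ^t·E[r] = -0.200000, running G = -0.200000
t=1: π = [0.2200, 0.2400, 0.2400, 0.3000], E[r] = 0.3200, γ^t·E[r] = 0.224000, running G = 0.024000
t=2: π = [0.2300, 0.2580, 0.2180, 0.2940], E[r] = 0.2480, γ^t·E[r] = 0.121520, running G = 0.145520
t=3: π = [0.2294, 0.2560, 0.2182, 0.2964], E[r] = 0.2664, γ^t·E[r] = 0.091375, running G = 0.236895
t=4: π = [0.2296, 0.2566, 0.2178, 0.2960], E[r] = 0.2625, γ^t·E[r] = 0.063031, running G = 0.299926
t=5: π = [0.2296, 0.2565, 0.2178, 0.2961], E[r] = 0.2634, γ^t·E[r] = 0.044271, running G = 0.344197
t=6: π = [0.2296, 0.2565, 0.2178, 0.2960], E[r] = 0.2632, γ^t·E[r] = 0.030966, running G = 0.375164

G = 0.3752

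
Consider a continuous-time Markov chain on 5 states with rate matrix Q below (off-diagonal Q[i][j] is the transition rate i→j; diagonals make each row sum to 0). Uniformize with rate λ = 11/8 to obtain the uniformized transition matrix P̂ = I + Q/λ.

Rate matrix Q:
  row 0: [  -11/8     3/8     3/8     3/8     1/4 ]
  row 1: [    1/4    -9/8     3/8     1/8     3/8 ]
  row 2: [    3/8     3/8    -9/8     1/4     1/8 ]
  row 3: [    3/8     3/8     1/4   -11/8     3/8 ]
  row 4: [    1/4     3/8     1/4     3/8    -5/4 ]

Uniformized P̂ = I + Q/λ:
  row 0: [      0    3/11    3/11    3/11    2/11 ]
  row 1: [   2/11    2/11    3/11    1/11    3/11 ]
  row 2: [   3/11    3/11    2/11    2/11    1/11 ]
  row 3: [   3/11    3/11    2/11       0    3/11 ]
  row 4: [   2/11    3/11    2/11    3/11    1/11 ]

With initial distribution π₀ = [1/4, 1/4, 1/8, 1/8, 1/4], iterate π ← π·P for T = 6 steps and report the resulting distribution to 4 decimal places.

t=0: π = [0.2500, 0.2500, 0.1250, 0.1250, 0.2500]
t=1: π = [0.1591, 0.2500, 0.2273, 0.1818, 0.1818]
t=2: π = [0.1901, 0.2500, 0.2190, 0.1570, 0.1839]
t=3: π = [0.1814, 0.2500, 0.2218, 0.1645, 0.1822]
t=4: π = [0.1840, 0.2500, 0.2210, 0.1622, 0.1828]
t=5: π = [0.1832, 0.2500, 0.2213, 0.1629, 0.1826]
t=6: π = [0.1834, 0.2500, 0.2212, 0.1627, 0.1826]

π = [0.1834, 0.2500, 0.2212, 0.1627, 0.1826]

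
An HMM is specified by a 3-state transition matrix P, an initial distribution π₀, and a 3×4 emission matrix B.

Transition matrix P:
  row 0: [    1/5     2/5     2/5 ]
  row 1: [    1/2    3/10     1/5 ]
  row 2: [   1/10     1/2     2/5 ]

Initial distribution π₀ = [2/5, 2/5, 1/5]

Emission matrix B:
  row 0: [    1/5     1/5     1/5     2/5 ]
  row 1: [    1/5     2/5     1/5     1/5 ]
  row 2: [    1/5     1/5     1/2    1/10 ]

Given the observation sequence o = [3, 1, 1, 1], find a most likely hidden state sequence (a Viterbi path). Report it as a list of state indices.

path = [0, 1, 0, 1]

t=0: δ = [1.600e-01, 8.000e-02, 2.000e-02]  (obs o_0=3)
t=1: δ = [8.000e-03, 2.560e-02, 1.280e-02]  ψ = [1, 0, 0]  (obs o_1=1)
t=2: δ = [2.560e-03, 3.072e-03, 1.024e-03]  ψ = [1, 1, 1]  (obs o_2=1)
t=3: δ = [3.072e-04, 4.096e-04, 2.048e-04]  ψ = [1, 0, 0]  (obs o_3=1)
backtrack: best end state = 1; path = [0, 1, 0, 1]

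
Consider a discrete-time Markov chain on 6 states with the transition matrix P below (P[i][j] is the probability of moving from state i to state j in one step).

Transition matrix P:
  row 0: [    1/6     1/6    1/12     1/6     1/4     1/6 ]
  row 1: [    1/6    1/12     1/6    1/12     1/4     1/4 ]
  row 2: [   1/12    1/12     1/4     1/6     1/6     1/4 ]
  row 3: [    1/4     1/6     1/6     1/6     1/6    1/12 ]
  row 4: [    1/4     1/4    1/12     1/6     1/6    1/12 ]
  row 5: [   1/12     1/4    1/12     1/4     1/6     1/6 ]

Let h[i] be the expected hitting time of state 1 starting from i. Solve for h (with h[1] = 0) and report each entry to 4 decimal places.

First-step conditioning: h[1] = 0; for i ≠ 1, h[i] = 1 + Σ_k P[i][k]·h[k].
  h[0] = 1 + 1/6·h[0] + 1/12·h[2] + 1/6·h[3] + 1/4·h[4] + 1/6·h[5]
  h[2] = 1 + 1/12·h[0] + 1/4·h[2] + 1/6·h[3] + 1/6·h[4] + 1/4·h[5]
  h[3] = 1 + 1/4·h[0] + 1/6·h[2] + 1/6·h[3] + 1/6·h[4] + 1/12·h[5]
  h[4] = 1 + 1/4·h[0] + 1/12·h[2] + 1/6·h[3] + 1/6·h[4] + 1/12·h[5]
  h[5] = 1 + 1/12·h[0] + 1/12·h[2] + 1/4·h[3] + 1/6·h[4] + 1/6·h[5]
Solving the 5×5 linear system over states ≠ 1 gives exactly h = [18706/3467, 0, 20568/3467, 19090/3467, 17376/3467, 17290/3467] (h[1] = 0 is the target).

h = [5.3954, 0.0000, 5.9325, 5.5062, 5.0118, 4.9870]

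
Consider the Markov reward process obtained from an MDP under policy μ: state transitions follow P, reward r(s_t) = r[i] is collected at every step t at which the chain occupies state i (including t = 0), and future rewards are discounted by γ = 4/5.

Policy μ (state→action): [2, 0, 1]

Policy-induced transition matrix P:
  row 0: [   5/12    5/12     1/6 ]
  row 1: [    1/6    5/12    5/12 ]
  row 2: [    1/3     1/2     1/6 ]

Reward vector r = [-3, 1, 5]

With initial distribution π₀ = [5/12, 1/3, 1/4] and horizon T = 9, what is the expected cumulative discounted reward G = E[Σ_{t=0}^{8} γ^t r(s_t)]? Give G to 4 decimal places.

t=0: π = [0.4167, 0.3333, 0.2500], E[r] = 0.3333, γ^t·E[r] = 0.333333, running G = 0.333333
t=1: π = [0.3125, 0.4375, 0.2500], E[r] = 0.7500, γ^t·E[r] = 0.600000, running G = 0.933333
t=2: π = [0.2865, 0.4375, 0.2760], E[r] = 0.9583, γ^t·E[r] = 0.613333, running G = 1.546667
t=3: π = [0.2843, 0.4397, 0.2760], E[r] = 0.9670, γ^t·E[r] = 0.495111, running G = 2.041778
t=4: π = [0.2837, 0.4397, 0.2766], E[r] = 0.9714, γ^t·E[r] = 0.397867, running G = 2.439644
t=5: π = [0.2837, 0.4397, 0.2766], E[r] = 0.9715, γ^t·E[r] = 0.318353, running G = 2.757997
t=6: π = [0.2837, 0.4397, 0.2766], E[r] = 0.9716, γ^t·E[r] = 0.254706, running G = 3.012703
t=7: π = [0.2837, 0.4397, 0.2766], E[r] = 0.9716, γ^t·E[r] = 0.203765, running G = 3.216468
t=8: π = [0.2837, 0.4397, 0.2766], E[r] = 0.9716, γ^t·E[r] = 0.163013, running G = 3.379481

G = 3.3795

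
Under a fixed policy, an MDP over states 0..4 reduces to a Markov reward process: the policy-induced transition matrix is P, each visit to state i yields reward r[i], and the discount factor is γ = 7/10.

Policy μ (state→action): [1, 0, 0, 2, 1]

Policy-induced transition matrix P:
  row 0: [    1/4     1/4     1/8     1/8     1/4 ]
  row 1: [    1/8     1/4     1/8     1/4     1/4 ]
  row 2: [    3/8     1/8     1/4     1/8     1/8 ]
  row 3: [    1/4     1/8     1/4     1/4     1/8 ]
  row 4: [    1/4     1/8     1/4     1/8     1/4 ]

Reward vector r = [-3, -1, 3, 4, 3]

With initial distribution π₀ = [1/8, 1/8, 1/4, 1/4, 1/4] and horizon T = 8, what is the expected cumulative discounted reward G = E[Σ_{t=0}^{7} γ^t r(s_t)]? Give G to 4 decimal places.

G = 4.0049

t=0: π = [0.1250, 0.1250, 0.2500, 0.2500, 0.2500], E[r] = 2.0000, γ^t·E[r] = 2.000000, running G = 2.000000
t=1: π = [0.2656, 0.1563, 0.2188, 0.1719, 0.1875], E[r] = 0.9531, γ^t·E[r] = 0.667188, running G = 2.667188
t=2: π = [0.2578, 0.1777, 0.1973, 0.1660, 0.2012], E[r] = 0.9082, γ^t·E[r] = 0.445020, running G = 3.112207
t=3: π = [0.2524, 0.1794, 0.1956, 0.1680, 0.2046], E[r] = 0.9355, γ^t·E[r] = 0.320893, running G = 3.433100
t=4: π = [0.2520, 0.1790, 0.1960, 0.1684, 0.2046], E[r] = 0.9404, γ^t·E[r] = 0.225790, running G = 3.658889
t=5: π = [0.2521, 0.1789, 0.1961, 0.1684, 0.2044], E[r] = 0.9402, γ^t·E[r] = 0.158012, running G = 3.816901
t=6: π = [0.2522, 0.1789, 0.1961, 0.1684, 0.2044], E[r] = 0.9400, γ^t·E[r] = 0.110587, running G = 3.927488
t=7: π = [0.2522, 0.1789, 0.1961, 0.1684, 0.2044], E[r] = 0.9400, γ^t·E[r] = 0.077410, running G = 4.004898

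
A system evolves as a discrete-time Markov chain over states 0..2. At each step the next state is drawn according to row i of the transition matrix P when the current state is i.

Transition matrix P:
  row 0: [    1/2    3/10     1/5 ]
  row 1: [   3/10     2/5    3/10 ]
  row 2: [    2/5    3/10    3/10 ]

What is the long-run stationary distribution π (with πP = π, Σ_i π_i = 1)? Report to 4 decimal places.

π = [0.4074, 0.3333, 0.2593]

Balance equations π_j = Σ_i π_i·P[i][j]:
  π_0 = 1/2·π_0 + 3/10·π_1 + 2/5·π_2
  π_1 = 3/10·π_0 + 2/5·π_1 + 3/10·π_2
  normalize: π_0 + π_1 + π_2 = 1
Solving the linear system gives exactly π = [11/27, 1/3, 7/27].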